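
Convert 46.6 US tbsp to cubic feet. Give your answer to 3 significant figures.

1 US tablespoon = 0.000522190 ft³.
So 46.6 × 0.000522190 ≈ 0.0243 ft³.

0.0243 ft³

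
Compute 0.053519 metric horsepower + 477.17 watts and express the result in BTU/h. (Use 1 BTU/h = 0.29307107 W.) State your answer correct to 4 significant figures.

1762 BTU/h

0.053519 PS = 134.313 BTU/h and 477.17 W = 1628.17 BTU/h.
134.313 + 1628.17 ≈ 1762 BTU/h.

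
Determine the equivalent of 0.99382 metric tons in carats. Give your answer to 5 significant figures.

4.9691e+6 ct

1 t = 5.00000e+6 ct.
0.99382 × 5.00000e+6 ≈ 4.9691e+6 ct.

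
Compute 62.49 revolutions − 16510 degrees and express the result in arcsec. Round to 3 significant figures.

2.16e+7 arcsec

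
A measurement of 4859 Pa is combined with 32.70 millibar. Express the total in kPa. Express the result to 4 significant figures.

8.129 kPa

4859 Pa = 4.85900 kPa and 32.70 mbar = 3.27000 kPa.
4.85900 + 3.27000 ≈ 8.129 kPa.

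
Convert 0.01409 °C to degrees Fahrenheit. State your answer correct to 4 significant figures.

32.03 °F

°C = (°F − 32) × 5/9.
Applying the formula gives 32.03 °F.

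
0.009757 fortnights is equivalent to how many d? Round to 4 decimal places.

0.1366 d

1 fortnight = 14.0000 d.
So 0.009757 × 14.0000 ≈ 0.1366 d.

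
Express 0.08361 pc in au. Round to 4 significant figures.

17250 au

1 pc = 206265 astronomical units.
Thus 0.08361 × 206265 ≈ 17250 au.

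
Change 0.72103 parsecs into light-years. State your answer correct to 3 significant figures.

2.35 ly

1 pc = 3.26156 ly.
Then 0.72103 × 3.26156 ≈ 2.35 ly.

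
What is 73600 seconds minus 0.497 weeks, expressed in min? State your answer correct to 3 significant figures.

73600 s = 1226.67 min and 0.497 wk = 5009.76 min.
1226.67 − 5009.76 ≈ -3780 min.

-3780 min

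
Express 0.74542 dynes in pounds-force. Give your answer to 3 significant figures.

1.68 × 10^-6 pounds-force

1 dyn = 2.24809 × 10^-6 lbf.
0.74542 × 2.24809 × 10^-6 ≈ 1.68 × 10^-6 lbf.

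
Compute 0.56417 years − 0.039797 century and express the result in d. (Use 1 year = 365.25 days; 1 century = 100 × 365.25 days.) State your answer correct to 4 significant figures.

0.56417 yr = 206.063 d and 0.039797 century = 1453.59 d.
206.063 − 1453.59 ≈ -1248 d.

-1248 d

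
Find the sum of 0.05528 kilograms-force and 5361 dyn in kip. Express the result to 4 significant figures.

0.0001339 kip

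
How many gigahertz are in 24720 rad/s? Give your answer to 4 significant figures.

1 radian per second = 1.59155 × 10^-10 gigahertz.
Thus 24720 × 1.59155 × 10^-10 ≈ 3.934 × 10^-6 GHz.

3.934 × 10^-6 GHz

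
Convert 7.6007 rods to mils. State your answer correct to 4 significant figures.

1.505e+6 mil

1 rod = 198000 mil.
Then 7.6007 × 198000 ≈ 1.505e+6 mil.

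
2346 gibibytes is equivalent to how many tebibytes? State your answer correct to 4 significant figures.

2.291 tebibytes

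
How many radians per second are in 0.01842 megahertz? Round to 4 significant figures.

115700 rad/s

1 MHz = 6.28319 × 10^6 radians per second.
0.01842 × 6.28319 × 10^6 ≈ 115700 rad/s.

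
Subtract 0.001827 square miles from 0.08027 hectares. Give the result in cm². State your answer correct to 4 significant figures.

0.08027 ha = 8.02700e+6 cm² and 0.001827 mi² = 4.73191e+7 cm².
8.02700e+6 − 4.73191e+7 ≈ -3.929e+7 cm².

-3.929e+7 cm²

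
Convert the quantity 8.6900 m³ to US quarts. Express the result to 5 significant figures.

9182.6 US quarts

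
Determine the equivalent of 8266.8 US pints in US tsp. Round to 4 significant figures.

1 US pint = 96.0000 US teaspoons.
Thus 8266.8 × 96.0000 ≈ 793600 US tsp.

793600 US teaspoons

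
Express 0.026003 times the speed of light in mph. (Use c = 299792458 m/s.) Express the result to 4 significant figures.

1.744e+7 mph

1 speed of light = 6.70617e+8 mph.
0.026003 × 6.70617e+8 ≈ 1.744e+7 mph.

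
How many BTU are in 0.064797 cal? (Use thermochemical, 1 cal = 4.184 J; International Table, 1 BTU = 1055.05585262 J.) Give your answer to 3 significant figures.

0.000257 BTU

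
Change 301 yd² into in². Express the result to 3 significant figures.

1 yd² = 1296.00 in².
Thus 301 × 1296.00 ≈ 390000 in².

390000 square inches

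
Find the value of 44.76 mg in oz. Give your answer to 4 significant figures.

0.001579 oz

1 milligram = 3.52740e-5 ounces.
So 44.76 × 3.52740e-5 ≈ 0.001579 oz.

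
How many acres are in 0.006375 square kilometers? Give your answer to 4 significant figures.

1.575 acres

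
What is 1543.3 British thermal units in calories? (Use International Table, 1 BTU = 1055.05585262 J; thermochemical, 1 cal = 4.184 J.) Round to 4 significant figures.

389200 cal

1 British thermal unit = 252.164 cal.
So 1543.3 × 252.164 ≈ 389200 cal.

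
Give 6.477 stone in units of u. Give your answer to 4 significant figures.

2.477e+28 u

1 st = 3.82424e+27 atomic mass units.
Thus 6.477 × 3.82424e+27 ≈ 2.477e+28 u.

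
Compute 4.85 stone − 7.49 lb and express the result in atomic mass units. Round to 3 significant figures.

1.65e+28 u

4.85 st = 1.85475e+28 u and 7.49 lb = 2.04597e+27 u.
1.85475e+28 − 2.04597e+27 ≈ 1.65e+28 u.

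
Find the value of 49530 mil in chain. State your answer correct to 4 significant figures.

0.06254 chain

1 mil = 1.26263e-6 chain.
Then 49530 × 1.26263e-6 ≈ 0.06254 chain.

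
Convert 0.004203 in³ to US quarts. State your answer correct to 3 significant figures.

1 in³ = 0.0173160 US quarts.
Thus 0.004203 × 0.0173160 ≈ 7.28e-5 US qt.

7.28e-5 US qt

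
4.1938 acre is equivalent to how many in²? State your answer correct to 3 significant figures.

2.63 × 10^7 in²

1 acre = 6.27264 × 10^6 in².
4.1938 × 6.27264 × 10^6 ≈ 2.63 × 10^7 in².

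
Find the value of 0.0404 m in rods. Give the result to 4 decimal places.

0.0080 rod

1 m = 0.198839 rod.
0.0404 × 0.198839 ≈ 0.0080 rod.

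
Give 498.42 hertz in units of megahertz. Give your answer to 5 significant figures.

1 hertz = 1.00000 × 10^-6 MHz.
So 498.42 × 1.00000 × 10^-6 ≈ 0.00049842 MHz.

0.00049842 MHz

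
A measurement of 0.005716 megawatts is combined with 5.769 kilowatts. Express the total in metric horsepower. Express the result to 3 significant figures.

0.005716 MW = 7.77160 PS and 5.769 kW = 7.84366 PS.
7.77160 + 7.84366 ≈ 15.6 PS.

15.6 PS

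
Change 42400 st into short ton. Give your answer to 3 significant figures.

297 short tons

1 stone = 0.00700000 short ton.
42400 × 0.00700000 ≈ 297 short ton.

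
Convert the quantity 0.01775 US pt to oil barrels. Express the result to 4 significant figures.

1 US pint = 0.00297619 bbl.
Then 0.01775 × 0.00297619 ≈ 5.283 × 10^-5 bbl.

5.283 × 10^-5 oil barrels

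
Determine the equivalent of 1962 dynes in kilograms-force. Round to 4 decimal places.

1 dyne = 1.01972 × 10^-6 kilograms-force.
Then 1962 × 1.01972 × 10^-6 ≈ 0.0020 kgf.

0.0020 kgf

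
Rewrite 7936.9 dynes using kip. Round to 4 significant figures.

1.784 × 10^-5 kip

1 dyne = 2.24809 × 10^-9 kips.
Thus 7936.9 × 2.24809 × 10^-9 ≈ 1.784 × 10^-5 kip.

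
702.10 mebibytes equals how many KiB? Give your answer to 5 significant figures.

718950 kibibytes

1 MiB = 1024.00 KiB.
702.10 × 1024.00 ≈ 718950 KiB.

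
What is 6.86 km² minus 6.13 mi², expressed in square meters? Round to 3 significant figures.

6.86 km² = 6.86000e+6 m² and 6.13 mi² = 1.58766e+7 m².
6.86000e+6 − 1.58766e+7 ≈ -9.02e+6 m².

-9.02e+6 m²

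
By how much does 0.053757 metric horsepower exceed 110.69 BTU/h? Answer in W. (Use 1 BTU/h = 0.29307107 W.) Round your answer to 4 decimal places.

0.053757 PS = 39.5382 W and 110.69 BTU/h = 32.4400 W.
39.5382 − 32.4400 ≈ 7.0982 W.

7.0982 watts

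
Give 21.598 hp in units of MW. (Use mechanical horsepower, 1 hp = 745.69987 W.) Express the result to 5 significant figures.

1 horsepower = 0.000745700 MW.
Thus 21.598 × 0.000745700 ≈ 0.016106 MW.

0.016106 MW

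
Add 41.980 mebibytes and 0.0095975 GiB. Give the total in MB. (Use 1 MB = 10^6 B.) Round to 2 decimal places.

54.32 megabytes

41.980 MiB = 44.0192 MB and 0.0095975 GiB = 10.3052 MB.
44.0192 + 10.3052 ≈ 54.32 MB.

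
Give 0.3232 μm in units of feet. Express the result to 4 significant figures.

1.060e-6 feet

1 micrometer = 3.28084e-6 feet.
So 0.3232 × 3.28084e-6 ≈ 1.060e-6 ft.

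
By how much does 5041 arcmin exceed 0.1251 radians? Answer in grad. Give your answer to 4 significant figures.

85.39 gradians

5041 arcmin = 93.3519 grad and 0.1251 rad = 7.96411 grad.
93.3519 − 7.96411 ≈ 85.39 grad.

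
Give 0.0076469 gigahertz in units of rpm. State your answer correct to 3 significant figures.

1 GHz = 6.00000e+10 rpm.
So 0.0076469 × 6.00000e+10 ≈ 4.59e+8 rpm.

4.59e+8 rpm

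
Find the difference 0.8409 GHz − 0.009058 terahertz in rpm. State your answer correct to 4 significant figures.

0.8409 GHz = 5.04540 × 10^10 rpm and 0.009058 THz = 5.43480 × 10^11 rpm.
5.04540 × 10^10 − 5.43480 × 10^11 ≈ -4.930 × 10^11 rpm.

-4.930 × 10^11 rpm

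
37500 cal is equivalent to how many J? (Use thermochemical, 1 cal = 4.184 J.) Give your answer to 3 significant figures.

1 cal = 4.18400 joules.
37500 × 4.18400 ≈ 157000 J.

157000 joules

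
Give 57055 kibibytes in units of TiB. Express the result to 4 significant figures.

5.314 × 10^-5 TiB

1 KiB = 9.31323 × 10^-10 tebibytes.
57055 × 9.31323 × 10^-10 ≈ 5.314 × 10^-5 TiB.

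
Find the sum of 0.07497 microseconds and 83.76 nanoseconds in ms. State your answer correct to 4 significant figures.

0.07497 μs = 7.49700 × 10^-5 ms and 83.76 ns = 8.37600 × 10^-5 ms.
7.49700 × 10^-5 + 8.37600 × 10^-5 ≈ 0.0001587 ms.

0.0001587 milliseconds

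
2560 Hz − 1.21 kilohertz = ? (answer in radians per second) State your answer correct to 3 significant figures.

8480 rad/s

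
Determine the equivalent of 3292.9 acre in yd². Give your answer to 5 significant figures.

1 acre = 4840.00 square yards.
Thus 3292.9 × 4840.00 ≈ 1.5938e+7 yd².

1.5938e+7 square yards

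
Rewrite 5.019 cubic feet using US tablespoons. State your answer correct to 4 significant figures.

9611 US tbsp

1 cubic foot = 1915.01 US tbsp.
Then 5.019 × 1915.01 ≈ 9611 US tbsp.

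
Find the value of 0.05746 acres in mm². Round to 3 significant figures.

2.33 × 10^8 square millimeters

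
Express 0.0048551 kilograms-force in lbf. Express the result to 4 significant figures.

0.01070 lbf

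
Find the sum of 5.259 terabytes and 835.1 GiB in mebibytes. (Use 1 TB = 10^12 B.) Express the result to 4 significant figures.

5.871 × 10^6 mebibytes

5.259 TB = 5.01537 × 10^6 MiB and 835.1 GiB = 855142 MiB.
5.01537 × 10^6 + 855142 ≈ 5.871 × 10^6 MiB.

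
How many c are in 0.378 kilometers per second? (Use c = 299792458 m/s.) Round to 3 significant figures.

1 km/s = 3.33564 × 10^-6 times the speed of light.
0.378 × 3.33564 × 10^-6 ≈ 1.26 × 10^-6 c.

1.26 × 10^-6 times the speed of light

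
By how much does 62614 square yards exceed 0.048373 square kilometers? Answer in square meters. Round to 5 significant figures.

3980.3 m²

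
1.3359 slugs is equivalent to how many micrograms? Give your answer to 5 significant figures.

1.9496e+10 μg

1 slug = 1.45939e+10 μg.
1.3359 × 1.45939e+10 ≈ 1.9496e+10 μg.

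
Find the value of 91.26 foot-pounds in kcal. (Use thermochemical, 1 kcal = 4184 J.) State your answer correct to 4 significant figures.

1 foot-pound = 0.000324048 kcal.
Then 91.26 × 0.000324048 ≈ 0.02957 kcal.

0.02957 kcal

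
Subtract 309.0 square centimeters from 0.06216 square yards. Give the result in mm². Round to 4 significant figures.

21070 square millimeters

0.06216 yd² = 51973.7 mm² and 309.0 cm² = 30900.0 mm².
51973.7 − 30900.0 ≈ 21070 mm².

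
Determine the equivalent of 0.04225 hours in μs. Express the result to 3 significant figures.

1 hour = 3.60000 × 10^9 microseconds.
0.04225 × 3.60000 × 10^9 ≈ 1.52 × 10^8 μs.

1.52 × 10^8 μs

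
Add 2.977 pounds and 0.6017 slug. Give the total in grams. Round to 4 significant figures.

2.977 lb = 1350.34 g and 0.6017 slug = 8781.15 g.
1350.34 + 8781.15 ≈ 10130 g.

10130 grams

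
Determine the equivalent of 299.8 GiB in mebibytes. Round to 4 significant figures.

1 GiB = 1024.00 mebibytes.
Thus 299.8 × 1024.00 ≈ 307000 MiB.

307000 MiB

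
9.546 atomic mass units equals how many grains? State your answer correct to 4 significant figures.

2.446e-22 gr

1 u = 2.56260e-23 gr.
Thus 9.546 × 2.56260e-23 ≈ 2.446e-22 gr.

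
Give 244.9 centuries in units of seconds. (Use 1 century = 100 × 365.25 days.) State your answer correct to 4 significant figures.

1 century = 3.15576 × 10^9 s.
Then 244.9 × 3.15576 × 10^9 ≈ 7.728 × 10^11 s.

7.728 × 10^11 s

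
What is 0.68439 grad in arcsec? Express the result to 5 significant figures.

2217.4 arcseconds

1 grad = 3240.00 arcsec.
So 0.68439 × 3240.00 ≈ 2217.4 arcsec.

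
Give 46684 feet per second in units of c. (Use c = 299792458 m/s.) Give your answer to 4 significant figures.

1 foot per second = 1.01670 × 10^-9 times the speed of light.
Then 46684 × 1.01670 × 10^-9 ≈ 4.746 × 10^-5 c.

4.746 × 10^-5 times the speed of light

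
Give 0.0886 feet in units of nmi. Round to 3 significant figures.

1 foot = 0.000164579 nmi.
Thus 0.0886 × 0.000164579 ≈ 1.46e-5 nmi.

1.46e-5 nautical miles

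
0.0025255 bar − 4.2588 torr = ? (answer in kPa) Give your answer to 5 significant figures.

-0.31524 kilopascals

0.0025255 bar = 0.252550 kPa and 4.2588 torr = 0.567793 kPa.
0.252550 − 0.567793 ≈ -0.31524 kPa.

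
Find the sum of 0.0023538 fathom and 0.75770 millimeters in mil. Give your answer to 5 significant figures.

0.0023538 fathom = 169.474 mil and 0.75770 mm = 29.8307 mil.
169.474 + 29.8307 ≈ 199.30 mil.

199.30 mils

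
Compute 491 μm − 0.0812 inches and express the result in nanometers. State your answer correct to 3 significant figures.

491 μm = 491000 nm and 0.0812 in = 2.06248 × 10^6 nm.
491000 − 2.06248 × 10^6 ≈ -1.57 × 10^6 nm.

-1.57 × 10^6 nm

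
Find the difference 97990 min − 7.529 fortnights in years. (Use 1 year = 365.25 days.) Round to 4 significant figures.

-0.1023 yr

97990 min = 0.186307 yr and 7.529 fortnight = 0.288586 yr.
0.186307 − 0.288586 ≈ -0.1023 yr.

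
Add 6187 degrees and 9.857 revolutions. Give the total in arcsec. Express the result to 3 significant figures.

3.50 × 10^7 arcsec

6187 ° = 2.22732 × 10^7 arcsec and 9.857 rev = 1.27747 × 10^7 arcsec.
2.22732 × 10^7 + 1.27747 × 10^7 ≈ 3.50 × 10^7 arcsec.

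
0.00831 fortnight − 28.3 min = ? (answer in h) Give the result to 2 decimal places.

2.32 h

0.00831 fortnight = 2.79216 h and 28.3 min = 0.471667 h.
2.79216 − 0.471667 ≈ 2.32 h.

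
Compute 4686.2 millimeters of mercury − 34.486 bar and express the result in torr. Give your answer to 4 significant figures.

4686.2 mmHg = 4686.20 torr and 34.486 bar = 25866.6 torr.
4686.20 − 25866.6 ≈ -21180 torr.

-21180 torr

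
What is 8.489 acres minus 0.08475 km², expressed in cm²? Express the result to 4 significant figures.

8.489 acre = 3.43538 × 10^8 cm² and 0.08475 km² = 8.47500 × 10^8 cm².
3.43538 × 10^8 − 8.47500 × 10^8 ≈ -5.040 × 10^8 cm².

-5.040 × 10^8 square centimeters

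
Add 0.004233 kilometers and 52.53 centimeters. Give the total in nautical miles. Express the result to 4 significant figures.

0.002569 nmi

0.004233 km = 0.00228564 nmi and 52.53 cm = 0.000283639 nmi.
0.00228564 + 0.000283639 ≈ 0.002569 nmi.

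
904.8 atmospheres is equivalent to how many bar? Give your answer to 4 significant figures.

1 atmosphere = 1.01325 bar.
Then 904.8 × 1.01325 ≈ 916.8 bar.

916.8 bar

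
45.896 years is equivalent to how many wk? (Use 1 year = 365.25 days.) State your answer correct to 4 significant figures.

1 year = 52.1786 weeks.
45.896 × 52.1786 ≈ 2395 wk.

2395 wk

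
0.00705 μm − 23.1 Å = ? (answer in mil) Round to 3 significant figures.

0.000187 mils

0.00705 μm = 0.000277559 mil and 23.1 Å = 9.09449 × 10^-5 mil.
0.000277559 − 9.09449 × 10^-5 ≈ 0.000187 mil.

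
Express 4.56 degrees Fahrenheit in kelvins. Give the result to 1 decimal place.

257.9 kelvins

K = (°F + 459.67) × 5/9.
Applying the formula gives 257.9 K.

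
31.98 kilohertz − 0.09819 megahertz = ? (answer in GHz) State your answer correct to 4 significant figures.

-6.621 × 10^-5 GHz

31.98 kHz = 3.19800 × 10^-5 GHz and 0.09819 MHz = 9.81900 × 10^-5 GHz.
3.19800 × 10^-5 − 9.81900 × 10^-5 ≈ -6.621 × 10^-5 GHz.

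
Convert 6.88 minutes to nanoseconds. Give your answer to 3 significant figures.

4.13 × 10^11 ns

1 min = 6.00000 × 10^10 nanoseconds.
6.88 × 6.00000 × 10^10 ≈ 4.13 × 10^11 ns.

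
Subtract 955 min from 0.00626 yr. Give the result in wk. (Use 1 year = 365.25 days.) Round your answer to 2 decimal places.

0.00626 yr = 0.326638 wk and 955 min = 0.0947421 wk.
0.326638 − 0.0947421 ≈ 0.23 wk.

0.23 weeks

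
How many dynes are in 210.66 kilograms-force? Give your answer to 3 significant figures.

2.07 × 10^8 dynes

1 kilogram-force = 980665 dyn.
210.66 × 980665 ≈ 2.07 × 10^8 dyn.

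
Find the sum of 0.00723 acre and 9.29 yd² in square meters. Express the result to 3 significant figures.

0.00723 acre = 29.2588 m² and 9.29 yd² = 7.76762 m².
29.2588 + 7.76762 ≈ 37.0 m².

37.0 square meters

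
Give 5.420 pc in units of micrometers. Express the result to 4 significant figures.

1 parsec = 3.08568 × 10^22 μm.
Thus 5.420 × 3.08568 × 10^22 ≈ 1.672 × 10^23 μm.

1.672 × 10^23 μm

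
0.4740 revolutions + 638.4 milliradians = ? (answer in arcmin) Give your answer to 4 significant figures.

0.4740 rev = 10238.4 arcmin and 638.4 mrad = 2194.66 arcmin.
10238.4 + 2194.66 ≈ 12430 arcmin.

12430 arcminutes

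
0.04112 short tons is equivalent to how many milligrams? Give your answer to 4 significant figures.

1 short ton = 9.07185 × 10^8 mg.
Then 0.04112 × 9.07185 × 10^8 ≈ 3.730 × 10^7 mg.

3.730 × 10^7 milligrams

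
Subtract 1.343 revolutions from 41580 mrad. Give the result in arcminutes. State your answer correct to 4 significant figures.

113900 arcminutes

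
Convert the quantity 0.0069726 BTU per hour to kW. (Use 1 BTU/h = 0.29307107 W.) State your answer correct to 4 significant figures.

1 BTU/h = 0.000293071 kilowatts.
Thus 0.0069726 × 0.000293071 ≈ 2.043 × 10^-6 kW.

2.043 × 10^-6 kW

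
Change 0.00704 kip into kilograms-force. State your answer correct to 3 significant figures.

3.19 kilograms-force

1 kip = 453.592 kgf.
So 0.00704 × 453.592 ≈ 3.19 kgf.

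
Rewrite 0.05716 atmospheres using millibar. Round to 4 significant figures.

57.92 mbar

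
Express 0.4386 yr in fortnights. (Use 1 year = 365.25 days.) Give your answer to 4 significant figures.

1 year = 26.0893 fortnights.
Thus 0.4386 × 26.0893 ≈ 11.44 fortnight.

11.44 fortnight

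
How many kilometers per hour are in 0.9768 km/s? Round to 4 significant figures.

3516 km/h

1 km/s = 3600.00 km/h.
0.9768 × 3600.00 ≈ 3516 km/h.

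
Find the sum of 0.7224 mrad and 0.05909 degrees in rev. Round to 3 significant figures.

0.7224 mrad = 0.000114974 rev and 0.05909 ° = 0.000164139 rev.
0.000114974 + 0.000164139 ≈ 0.000279 rev.

0.000279 revolutions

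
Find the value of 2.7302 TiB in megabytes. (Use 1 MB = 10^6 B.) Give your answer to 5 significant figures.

3.0019 × 10^6 MB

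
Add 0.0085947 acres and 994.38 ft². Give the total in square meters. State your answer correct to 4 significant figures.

127.2 square meters

0.0085947 acre = 34.7815 m² and 994.38 ft² = 92.3809 m².
34.7815 + 92.3809 ≈ 127.2 m².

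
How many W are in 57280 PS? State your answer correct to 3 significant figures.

4.21 × 10^7 watts

1 PS = 735.499 W.
So 57280 × 735.499 ≈ 4.21 × 10^7 W.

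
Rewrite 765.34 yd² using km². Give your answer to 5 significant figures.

0.00063992 square kilometers

1 yd² = 8.36127e-7 square kilometers.
Thus 765.34 × 8.36127e-7 ≈ 0.00063992 km².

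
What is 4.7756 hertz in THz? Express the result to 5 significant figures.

1 Hz = 1.00000e-12 THz.
Then 4.7756 × 1.00000e-12 ≈ 4.7756e-12 THz.

4.7756e-12 THz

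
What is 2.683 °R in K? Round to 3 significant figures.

°R = K × 9/5.
Applying the formula gives 1.49 K.

1.49 K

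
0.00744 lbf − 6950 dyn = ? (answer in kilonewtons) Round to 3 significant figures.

-3.64 × 10^-5 kN

0.00744 lbf = 3.30948 × 10^-5 kN and 6950 dyn = 6.95000 × 10^-5 kN.
3.30948 × 10^-5 − 6.95000 × 10^-5 ≈ -3.64 × 10^-5 kN.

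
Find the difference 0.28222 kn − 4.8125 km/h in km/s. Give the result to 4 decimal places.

0.28222 kn = 0.000145187 km/s and 4.8125 km/h = 0.00133681 km/s.
0.000145187 − 0.00133681 ≈ -0.0012 km/s.

-0.0012 kilometers per second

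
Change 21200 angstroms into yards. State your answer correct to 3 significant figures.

1 angstrom = 1.09361 × 10^-10 yd.
So 21200 × 1.09361 × 10^-10 ≈ 2.32 × 10^-6 yd.

2.32 × 10^-6 yd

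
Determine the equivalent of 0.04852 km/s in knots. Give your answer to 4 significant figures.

1 km/s = 1943.84 knots.
Then 0.04852 × 1943.84 ≈ 94.32 kn.

94.32 kn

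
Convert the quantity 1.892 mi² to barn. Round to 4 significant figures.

4.900 × 10^34 barn

1 square mile = 2.58999 × 10^34 barn.
Then 1.892 × 2.58999 × 10^34 ≈ 4.900 × 10^34 barn.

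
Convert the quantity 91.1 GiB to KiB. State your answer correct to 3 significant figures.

9.55 × 10^7 kibibytes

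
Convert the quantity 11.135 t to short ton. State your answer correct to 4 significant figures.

1 metric ton = 1.10231 short ton.
Thus 11.135 × 1.10231 ≈ 12.27 short ton.

12.27 short ton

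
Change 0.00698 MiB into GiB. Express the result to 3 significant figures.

6.82 × 10^-6 gibibytes

1 mebibyte = 0.0009765625 GiB.
0.00698 × 0.0009765625 ≈ 6.82 × 10^-6 GiB.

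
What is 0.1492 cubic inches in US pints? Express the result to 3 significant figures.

1 cubic inch = 0.0346320 US pt.
Thus 0.1492 × 0.0346320 ≈ 0.00517 US pt.

0.00517 US pt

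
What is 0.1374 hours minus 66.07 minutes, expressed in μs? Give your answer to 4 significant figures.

-3.470 × 10^9 μs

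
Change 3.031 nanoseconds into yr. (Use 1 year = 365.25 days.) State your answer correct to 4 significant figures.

9.605 × 10^-17 years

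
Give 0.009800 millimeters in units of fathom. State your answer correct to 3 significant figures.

5.36 × 10^-6 fathoms

1 millimeter = 0.000546807 fathom.
Then 0.009800 × 0.000546807 ≈ 5.36 × 10^-6 fathom.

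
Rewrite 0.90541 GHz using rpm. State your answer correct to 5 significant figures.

1 GHz = 6.00000e+10 rpm.
0.90541 × 6.00000e+10 ≈ 5.4325e+10 rpm.

5.4325e+10 revolutions per minute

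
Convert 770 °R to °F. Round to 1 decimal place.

310.3 °F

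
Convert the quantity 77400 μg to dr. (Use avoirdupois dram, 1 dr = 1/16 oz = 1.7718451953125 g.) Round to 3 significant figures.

1 μg = 5.64383e-7 dr.
So 77400 × 5.64383e-7 ≈ 0.0437 dr.

0.0437 drams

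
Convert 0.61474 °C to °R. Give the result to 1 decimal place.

492.8 degrees Rankine

°R = (°C + 273.15) × 9/5.
Applying the formula gives 492.8 °R.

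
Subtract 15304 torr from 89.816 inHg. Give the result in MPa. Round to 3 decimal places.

89.816 inHg = 0.304152 MPa and 15304 torr = 2.04037 MPa.
0.304152 − 2.04037 ≈ -1.736 MPa.

-1.736 megapascals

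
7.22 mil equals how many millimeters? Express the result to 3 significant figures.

0.183 mm

1 mil = 0.0254000 mm.
Thus 7.22 × 0.0254000 ≈ 0.183 mm.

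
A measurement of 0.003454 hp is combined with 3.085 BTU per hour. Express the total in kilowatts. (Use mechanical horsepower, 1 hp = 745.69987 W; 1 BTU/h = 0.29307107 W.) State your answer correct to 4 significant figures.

0.003454 hp = 0.00257565 kW and 3.085 BTU/h = 0.000904124 kW.
0.00257565 + 0.000904124 ≈ 0.003480 kW.

0.003480 kW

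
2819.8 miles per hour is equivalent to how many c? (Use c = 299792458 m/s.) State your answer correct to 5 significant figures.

4.2048e-6 c

1 mile per hour = 1.49116e-9 times the speed of light.
So 2819.8 × 1.49116e-9 ≈ 4.2048e-6 c.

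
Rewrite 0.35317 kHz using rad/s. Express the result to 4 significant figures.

1 kilohertz = 6283.19 rad/s.
Thus 0.35317 × 6283.19 ≈ 2219 rad/s.

2219 rad/s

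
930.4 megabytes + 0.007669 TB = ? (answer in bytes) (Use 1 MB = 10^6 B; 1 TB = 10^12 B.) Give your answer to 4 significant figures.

930.4 MB = 9.30400e+8 B and 0.007669 TB = 7.66900e+9 B.
9.30400e+8 + 7.66900e+9 ≈ 8.599e+9 B.

8.599e+9 B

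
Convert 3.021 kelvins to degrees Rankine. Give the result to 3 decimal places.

°R = K × 9/5.
Applying the formula gives 5.438 °R.

5.438 degrees Rankine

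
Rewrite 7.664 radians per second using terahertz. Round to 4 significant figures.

1.220e-12 THz

1 rad/s = 1.59155e-13 terahertz.
Thus 7.664 × 1.59155e-13 ≈ 1.220e-12 THz.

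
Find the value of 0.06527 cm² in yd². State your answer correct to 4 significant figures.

1 square centimeter = 0.000119599 square yards.
Thus 0.06527 × 0.000119599 ≈ 7.806 × 10^-6 yd².

7.806 × 10^-6 yd²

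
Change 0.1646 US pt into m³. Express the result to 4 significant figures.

7.788 × 10^-5 m³

1 US pt = 0.000473176 m³.
0.1646 × 0.000473176 ≈ 7.788 × 10^-5 m³.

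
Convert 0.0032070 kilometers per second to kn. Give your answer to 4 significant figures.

1 km/s = 1943.84 kn.
Thus 0.0032070 × 1943.84 ≈ 6.234 kn.

6.234 knots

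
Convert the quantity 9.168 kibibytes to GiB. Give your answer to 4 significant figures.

1 KiB = 9.53674e-7 GiB.
Then 9.168 × 9.53674e-7 ≈ 8.743e-6 GiB.

8.743e-6 GiB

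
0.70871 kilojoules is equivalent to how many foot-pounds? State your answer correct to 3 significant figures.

523 ft·lbf

1 kilojoule = 737.562 foot-pounds.
0.70871 × 737.562 ≈ 523 ft·lbf.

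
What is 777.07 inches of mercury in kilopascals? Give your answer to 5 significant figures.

1 inHg = 3.38639 kilopascals.
So 777.07 × 3.38639 ≈ 2631.5 kPa.

2631.5 kPa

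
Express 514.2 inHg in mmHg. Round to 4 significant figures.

13060 millimeters of mercury

1 inHg = 25.4000 mmHg.
So 514.2 × 25.4000 ≈ 13060 mmHg.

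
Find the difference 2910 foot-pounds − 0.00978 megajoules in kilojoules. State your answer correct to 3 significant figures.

-5.83 kJ

2910 ft·lbf = 3.94543 kJ and 0.00978 MJ = 9.78000 kJ.
3.94543 − 9.78000 ≈ -5.83 kJ.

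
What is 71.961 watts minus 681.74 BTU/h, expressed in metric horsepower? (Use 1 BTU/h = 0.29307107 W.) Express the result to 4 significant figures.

71.961 W = 0.0978397 PS and 681.74 BTU/h = 0.271650 PS.
0.0978397 − 0.271650 ≈ -0.1738 PS.

-0.1738 PS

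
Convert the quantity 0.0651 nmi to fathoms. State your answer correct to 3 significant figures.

65.9 fathoms

1 nautical mile = 1012.69 fathom.
Thus 0.0651 × 1012.69 ≈ 65.9 fathom.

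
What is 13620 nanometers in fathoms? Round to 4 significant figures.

1 nm = 5.46807e-10 fathom.
So 13620 × 5.46807e-10 ≈ 7.448e-6 fathom.

7.448e-6 fathoms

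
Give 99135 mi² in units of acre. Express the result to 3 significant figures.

1 mi² = 640.000 acre.
Thus 99135 × 640.000 ≈ 6.34 × 10^7 acre.

6.34 × 10^7 acres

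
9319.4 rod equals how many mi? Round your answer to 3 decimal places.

29.123 mi

1 rod = 0.00312500 mi.
Then 9319.4 × 0.00312500 ≈ 29.123 mi.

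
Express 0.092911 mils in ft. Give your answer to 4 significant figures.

7.743 × 10^-6 feet

1 mil = 8.33333 × 10^-5 feet.
Thus 0.092911 × 8.33333 × 10^-5 ≈ 7.743 × 10^-6 ft.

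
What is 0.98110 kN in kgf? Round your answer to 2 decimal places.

1 kN = 101.972 kgf.
0.98110 × 101.972 ≈ 100.04 kgf.

100.04 kilograms-force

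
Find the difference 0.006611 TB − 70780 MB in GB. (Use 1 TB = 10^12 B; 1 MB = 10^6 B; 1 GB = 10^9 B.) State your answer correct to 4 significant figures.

0.006611 TB = 6.61100 GB and 70780 MB = 70.7800 GB.
6.61100 − 70.7800 ≈ -64.17 GB.

-64.17 GB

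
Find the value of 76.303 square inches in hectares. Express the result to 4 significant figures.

4.923e-6 ha

1 square inch = 6.45160e-8 ha.
Then 76.303 × 6.45160e-8 ≈ 4.923e-6 ha.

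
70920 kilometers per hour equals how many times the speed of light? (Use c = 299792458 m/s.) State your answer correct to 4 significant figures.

6.571e-5 c

1 kilometer per hour = 9.26567e-10 times the speed of light.
70920 × 9.26567e-10 ≈ 6.571e-5 c.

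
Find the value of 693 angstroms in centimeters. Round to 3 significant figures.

1 angstrom = 1.00000 × 10^-8 centimeters.
Then 693 × 1.00000 × 10^-8 ≈ 6.93 × 10^-6 cm.

6.93 × 10^-6 cm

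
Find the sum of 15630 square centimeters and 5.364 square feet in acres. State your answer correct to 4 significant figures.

15630 cm² = 0.000386226 acre and 5.364 ft² = 0.000123140 acre.
0.000386226 + 0.000123140 ≈ 0.0005094 acre.

0.0005094 acre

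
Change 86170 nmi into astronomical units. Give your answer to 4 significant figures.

0.001067 au

1 nautical mile = 1.23799 × 10^-8 au.
Thus 86170 × 1.23799 × 10^-8 ≈ 0.001067 au.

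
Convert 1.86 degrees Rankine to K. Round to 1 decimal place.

°R = K × 9/5.
Applying the formula gives 1.0 K.

1.0 K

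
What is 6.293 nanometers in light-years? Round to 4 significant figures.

1 nanometer = 1.05700e-25 ly.
Then 6.293 × 1.05700e-25 ≈ 6.652e-25 ly.

6.652e-25 ly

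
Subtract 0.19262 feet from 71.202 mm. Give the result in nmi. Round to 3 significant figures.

6.74e-6 nmi

71.202 mm = 3.84460e-5 nmi and 0.19262 ft = 3.17012e-5 nmi.
3.84460e-5 − 3.17012e-5 ≈ 6.74e-6 nmi.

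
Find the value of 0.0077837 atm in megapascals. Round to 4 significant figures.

0.0007887 megapascals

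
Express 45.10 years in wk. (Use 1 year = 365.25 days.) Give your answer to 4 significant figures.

2353 weeks

1 yr = 52.1786 wk.
So 45.10 × 52.1786 ≈ 2353 wk.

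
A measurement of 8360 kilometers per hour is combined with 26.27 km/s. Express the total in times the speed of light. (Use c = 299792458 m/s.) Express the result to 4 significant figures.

9.537e-5 c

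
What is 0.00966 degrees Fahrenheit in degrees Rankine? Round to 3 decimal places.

°R = °F + 459.67.
Applying the formula gives 459.680 °R.

459.680 °R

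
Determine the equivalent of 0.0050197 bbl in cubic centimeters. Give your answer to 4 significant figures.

798.1 cm³

1 oil barrel = 158987 cm³.
So 0.0050197 × 158987 ≈ 798.1 cm³.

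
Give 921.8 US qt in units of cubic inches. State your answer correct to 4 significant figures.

53230 cubic inches

1 US quart = 57.7500 cubic inches.
Then 921.8 × 57.7500 ≈ 53230 in³.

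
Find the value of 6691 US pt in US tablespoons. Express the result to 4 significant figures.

1 US pint = 32.0000 US tbsp.
Thus 6691 × 32.0000 ≈ 214100 US tbsp.

214100 US tbsp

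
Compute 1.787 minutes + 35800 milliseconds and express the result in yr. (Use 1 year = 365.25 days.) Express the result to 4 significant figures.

4.532 × 10^-6 yr

1.787 min = 3.39760 × 10^-6 yr and 35800 ms = 1.13443 × 10^-6 yr.
3.39760 × 10^-6 + 1.13443 × 10^-6 ≈ 4.532 × 10^-6 yr.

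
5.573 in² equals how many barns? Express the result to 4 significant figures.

3.595e+25 barns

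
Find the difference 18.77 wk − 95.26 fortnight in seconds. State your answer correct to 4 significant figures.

18.77 wk = 1.13521e+7 s and 95.26 fortnight = 1.15226e+8 s.
1.13521e+7 − 1.15226e+8 ≈ -1.039e+8 s.

-1.039e+8 seconds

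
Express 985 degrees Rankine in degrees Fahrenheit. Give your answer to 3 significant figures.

525 degrees Fahrenheit

°R = °F + 459.67.
Applying the formula gives 525 °F.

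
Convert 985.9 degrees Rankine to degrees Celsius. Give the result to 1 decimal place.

274.6 °C

°R = (°C + 273.15) × 9/5.
Applying the formula gives 274.6 °C.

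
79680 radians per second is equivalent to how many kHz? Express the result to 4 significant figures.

12.68 kHz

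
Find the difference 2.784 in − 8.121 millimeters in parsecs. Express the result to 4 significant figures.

2.028 × 10^-18 parsecs

2.784 in = 2.29167 × 10^-18 pc and 8.121 mm = 2.63184 × 10^-19 pc.
2.29167 × 10^-18 − 2.63184 × 10^-19 ≈ 2.028 × 10^-18 pc.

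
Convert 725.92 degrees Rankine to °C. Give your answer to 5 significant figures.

130.14 degrees Celsius

°R = (°C + 273.15) × 9/5.
Applying the formula gives 130.14 °C.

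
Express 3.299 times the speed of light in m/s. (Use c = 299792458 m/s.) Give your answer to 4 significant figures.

9.890 × 10^8 m/s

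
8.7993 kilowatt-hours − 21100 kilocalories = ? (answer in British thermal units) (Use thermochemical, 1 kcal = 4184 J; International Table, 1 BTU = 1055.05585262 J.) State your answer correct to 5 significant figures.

-53651 BTU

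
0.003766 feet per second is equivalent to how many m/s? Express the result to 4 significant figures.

1 ft/s = 0.304800 m/s.
0.003766 × 0.304800 ≈ 0.001148 m/s.

0.001148 meters per second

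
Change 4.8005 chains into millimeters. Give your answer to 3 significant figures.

96600 millimeters

1 chain = 20116.8 mm.
Thus 4.8005 × 20116.8 ≈ 96600 mm.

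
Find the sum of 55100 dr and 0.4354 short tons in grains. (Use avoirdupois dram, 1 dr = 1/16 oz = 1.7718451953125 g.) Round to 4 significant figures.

55100 dr = 1.50664 × 10^6 gr and 0.4354 short ton = 6.09560 × 10^6 gr.
1.50664 × 10^6 + 6.09560 × 10^6 ≈ 7.602 × 10^6 gr.

7.602 × 10^6 gr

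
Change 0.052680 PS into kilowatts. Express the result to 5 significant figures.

0.038746 kilowatts

1 metric horsepower = 0.735499 kW.
Then 0.052680 × 0.735499 ≈ 0.038746 kW.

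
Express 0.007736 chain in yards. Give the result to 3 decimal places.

0.170 yd

1 chain = 22.0000 yards.
So 0.007736 × 22.0000 ≈ 0.170 yd.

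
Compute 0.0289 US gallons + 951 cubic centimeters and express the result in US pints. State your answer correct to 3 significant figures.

2.24 US pt

0.0289 US gal = 0.231200 US pt and 951 cm³ = 2.00982 US pt.
0.231200 + 2.00982 ≈ 2.24 US pt.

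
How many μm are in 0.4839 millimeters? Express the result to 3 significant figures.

484 micrometers

1 millimeter = 1000.00 micrometers.
0.4839 × 1000.00 ≈ 484 μm.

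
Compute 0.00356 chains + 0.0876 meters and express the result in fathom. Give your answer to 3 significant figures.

0.0871 fathoms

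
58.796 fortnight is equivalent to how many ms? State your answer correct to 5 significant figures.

1 fortnight = 1.20960e+9 ms.
So 58.796 × 1.20960e+9 ≈ 7.1120e+10 ms.

7.1120e+10 ms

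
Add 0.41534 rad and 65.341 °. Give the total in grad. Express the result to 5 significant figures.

0.41534 rad = 26.44137 grad and 65.341 ° = 72.60111 grad.
26.44137 + 72.60111 ≈ 99.042 grad.

99.042 gradians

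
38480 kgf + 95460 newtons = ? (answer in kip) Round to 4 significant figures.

106.3 kips

38480 kgf = 84.8339 kip and 95460 N = 21.4603 kip.
84.8339 + 21.4603 ≈ 106.3 kip.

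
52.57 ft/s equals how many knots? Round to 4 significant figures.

31.15 kn

1 foot per second = 0.592484 knots.
Thus 52.57 × 0.592484 ≈ 31.15 kn.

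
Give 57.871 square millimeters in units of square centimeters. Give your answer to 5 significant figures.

0.57871 cm²

1 mm² = 0.0100000 cm².
Thus 57.871 × 0.0100000 ≈ 0.57871 cm².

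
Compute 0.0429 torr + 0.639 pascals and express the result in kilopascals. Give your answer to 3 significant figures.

0.00636 kPa

0.0429 torr = 0.00571953 kPa and 0.639 Pa = 0.000639000 kPa.
0.00571953 + 0.000639000 ≈ 0.00636 kPa.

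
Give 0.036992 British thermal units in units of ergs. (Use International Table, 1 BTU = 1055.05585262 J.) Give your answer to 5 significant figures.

1 British thermal unit = 1.05506e+10 erg.
Thus 0.036992 × 1.05506e+10 ≈ 3.9029e+8 erg.

3.9029e+8 erg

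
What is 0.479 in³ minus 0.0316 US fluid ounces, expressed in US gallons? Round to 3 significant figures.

0.479 in³ = 0.00207359 US gal and 0.0316 US fl oz = 0.000246875 US gal.
0.00207359 − 0.000246875 ≈ 0.00183 US gal.

0.00183 US gallons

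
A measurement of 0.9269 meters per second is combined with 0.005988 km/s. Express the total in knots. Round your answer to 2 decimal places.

13.44 knots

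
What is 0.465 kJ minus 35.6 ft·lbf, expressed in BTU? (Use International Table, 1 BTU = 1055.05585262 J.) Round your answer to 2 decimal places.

0.39 British thermal units

0.465 kJ = 0.440735 BTU and 35.6 ft·lbf = 0.0457484 BTU.
0.440735 − 0.0457484 ≈ 0.39 BTU.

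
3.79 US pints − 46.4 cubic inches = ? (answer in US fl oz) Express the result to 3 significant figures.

34.9 US fl oz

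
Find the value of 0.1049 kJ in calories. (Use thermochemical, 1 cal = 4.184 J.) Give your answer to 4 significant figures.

1 kJ = 239.006 calories.
So 0.1049 × 239.006 ≈ 25.07 cal.

25.07 cal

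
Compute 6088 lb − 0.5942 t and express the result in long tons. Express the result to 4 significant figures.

2.133 long tons

6088 lb = 2.71786 long ton and 0.5942 t = 0.584816 long ton.
2.71786 − 0.584816 ≈ 2.133 long ton.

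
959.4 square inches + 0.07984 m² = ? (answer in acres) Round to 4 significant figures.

959.4 in² = 0.000152950 acre and 0.07984 m² = 1.97289 × 10^-5 acre.
0.000152950 + 1.97289 × 10^-5 ≈ 0.0001727 acre.

0.0001727 acres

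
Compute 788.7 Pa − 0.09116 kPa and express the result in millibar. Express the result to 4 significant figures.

6.975 mbar

788.7 Pa = 7.88700 mbar and 0.09116 kPa = 0.911600 mbar.
7.88700 − 0.911600 ≈ 6.975 mbar.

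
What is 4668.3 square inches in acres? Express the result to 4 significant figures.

0.0007442 acre

1 in² = 1.59423e-7 acre.
Thus 4668.3 × 1.59423e-7 ≈ 0.0007442 acre.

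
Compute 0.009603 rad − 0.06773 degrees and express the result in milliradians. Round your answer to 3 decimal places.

8.421 mrad

0.009603 rad = 9.60300 mrad and 0.06773 ° = 1.18211 mrad.
9.60300 − 1.18211 ≈ 8.421 mrad.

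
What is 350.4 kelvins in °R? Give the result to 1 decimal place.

°R = K × 9/5.
Applying the formula gives 630.7 °R.

630.7 degrees Rankine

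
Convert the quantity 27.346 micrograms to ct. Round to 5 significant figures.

1 μg = 5.00000 × 10^-6 carats.
So 27.346 × 5.00000 × 10^-6 ≈ 0.00013673 ct.

0.00013673 ct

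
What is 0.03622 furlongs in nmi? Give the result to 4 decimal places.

1 furlong = 0.108622 nmi.
0.03622 × 0.108622 ≈ 0.0039 nmi.

0.0039 nmi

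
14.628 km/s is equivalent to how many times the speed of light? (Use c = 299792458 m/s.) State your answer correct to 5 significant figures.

4.8794e-5 times the speed of light

1 kilometer per second = 3.33564e-6 times the speed of light.
Thus 14.628 × 3.33564e-6 ≈ 4.8794e-5 c.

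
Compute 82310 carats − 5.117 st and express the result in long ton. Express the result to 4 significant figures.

82310 ct = 0.01620201 long ton and 5.117 st = 0.03198125 long ton.
0.01620201 − 0.03198125 ≈ -0.01578 long ton.

-0.01578 long ton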